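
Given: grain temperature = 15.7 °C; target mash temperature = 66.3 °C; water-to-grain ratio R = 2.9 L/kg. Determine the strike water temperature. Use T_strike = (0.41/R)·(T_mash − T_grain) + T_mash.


T_strike = (0.41/2.9)·(66.3 − 15.7) + 66.3

73.4538 °C


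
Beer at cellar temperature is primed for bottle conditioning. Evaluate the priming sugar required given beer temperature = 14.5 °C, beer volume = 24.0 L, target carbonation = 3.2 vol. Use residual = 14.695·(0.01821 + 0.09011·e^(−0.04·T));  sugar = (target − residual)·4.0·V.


residual = 14.695·(0.01821 + 0.09011·e^(−0.04·14.5)) = 1.0090
sugar = (3.2 − 1.0090)·4.0·24.0

210.3365 g


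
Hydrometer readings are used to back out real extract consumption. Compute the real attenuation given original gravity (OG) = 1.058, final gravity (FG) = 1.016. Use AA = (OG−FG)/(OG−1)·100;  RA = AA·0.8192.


AA = (1.058 − 1.016)/(1.058 − 1)·100 = 72.4138
RA = 72.4138·0.8192

59.3214 %


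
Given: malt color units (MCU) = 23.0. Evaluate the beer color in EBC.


SRM = 1.4922·MCU^0.6859;  EBC = SRM·1.97
SRM = 1.4922·23.0^0.6859 = 12.8185
EBC = 12.8185·1.97

25.2524 EBC


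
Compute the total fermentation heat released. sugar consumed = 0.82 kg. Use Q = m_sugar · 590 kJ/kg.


Q = 0.82 · 590

483.8000 kJ


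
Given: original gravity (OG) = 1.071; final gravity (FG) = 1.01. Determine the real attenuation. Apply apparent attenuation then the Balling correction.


AA = (OG−FG)/(OG−1)·100;  RA = AA·0.8192
AA = (1.071 − 1.01)/(1.071 − 1)·100 = 85.9155
RA = 85.9155·0.8192

70.3820 %


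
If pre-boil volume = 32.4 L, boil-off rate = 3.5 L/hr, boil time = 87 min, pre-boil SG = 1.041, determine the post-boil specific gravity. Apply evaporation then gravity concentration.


V_post = V_pre − rate·(t/60);  SG_post = 1 + (SG_pre−1)·V_pre/V_post
V_post = 32.4 − 3.5·(87/60) = 27.3250
SG_post = 1 + (1.041 − 1)·32.4/27.3250

1.0486


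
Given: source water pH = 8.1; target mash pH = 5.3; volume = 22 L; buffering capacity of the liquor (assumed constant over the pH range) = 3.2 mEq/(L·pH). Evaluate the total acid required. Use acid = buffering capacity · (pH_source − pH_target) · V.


acid = 3.2 · (8.1 − 5.3) · 22

197.1200 mEq


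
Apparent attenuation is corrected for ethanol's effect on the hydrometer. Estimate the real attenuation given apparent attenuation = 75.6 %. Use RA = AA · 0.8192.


RA = 75.6 · 0.8192

61.9315 %


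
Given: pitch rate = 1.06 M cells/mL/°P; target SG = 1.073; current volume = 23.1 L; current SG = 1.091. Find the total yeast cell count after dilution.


V_w = V·((SG_c−1)/(SG_t−1)−1);  °P = 259 − 259/SG_t;  cells = rate·(V+V_w)·°P
V_w = 23.1·((1.091−1)/(1.073−1)−1) = 5.6959
V_final = 23.1 + 5.6959 = 28.7959
°P = 259 − 259/1.073 = 17.6207
cells = 1.06·28.7959·17.6207

537.8477 billion cells


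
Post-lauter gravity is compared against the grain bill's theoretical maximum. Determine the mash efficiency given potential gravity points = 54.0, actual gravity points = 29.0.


efficiency = actual / potential × 100
efficiency = 29.0 / 54.0 × 100

53.7037 %


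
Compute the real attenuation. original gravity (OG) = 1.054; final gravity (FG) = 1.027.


AA = (OG−FG)/(OG−1)·100;  RA = AA·0.8192
AA = (1.054 − 1.027)/(1.054 − 1)·100 = 50.0000
RA = 50.0000·0.8192

40.9600 %


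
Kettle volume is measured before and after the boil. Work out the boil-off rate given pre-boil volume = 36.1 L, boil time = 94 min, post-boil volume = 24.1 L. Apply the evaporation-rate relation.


rate = (V_pre − V_post) / (t_min/60)
rate = (36.1 − 24.1) / (94/60)

7.6596 L/hr


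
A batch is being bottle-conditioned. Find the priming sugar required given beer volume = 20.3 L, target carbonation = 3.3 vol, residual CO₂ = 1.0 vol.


sugar = (target − residual)·4.0·V
sugar = (3.3 − 1.0)·4.0·20.3

186.7600 g


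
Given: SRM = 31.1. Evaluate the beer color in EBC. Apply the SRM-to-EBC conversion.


EBC = SRM · 1.97
EBC = 31.1 · 1.97

61.2670 EBC


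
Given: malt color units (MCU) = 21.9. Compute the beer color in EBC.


SRM = 1.4922·MCU^0.6859;  EBC = SRM·1.97
SRM = 1.4922·21.9^0.6859 = 12.3947
EBC = 12.3947·1.97

24.4177 EBC


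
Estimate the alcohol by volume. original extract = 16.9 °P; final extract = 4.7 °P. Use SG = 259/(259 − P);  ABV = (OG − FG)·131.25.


OG = 259/(259 − 16.9) = 1.0698
FG = 259/(259 − 4.7) = 1.0185
ABV = (1.0698 − 1.0185)·131.25

6.7362 % ABV


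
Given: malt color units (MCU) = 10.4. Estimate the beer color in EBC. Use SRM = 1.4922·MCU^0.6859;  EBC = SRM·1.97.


SRM = 1.4922·10.4^0.6859 = 7.4372
EBC = 7.4372·1.97

14.6513 EBC


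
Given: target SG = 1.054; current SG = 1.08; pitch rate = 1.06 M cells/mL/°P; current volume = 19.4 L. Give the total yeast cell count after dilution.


V_w = V·((SG_c−1)/(SG_t−1)−1);  °P = 259 − 259/SG_t;  cells = rate·(V+V_w)·°P
V_w = 19.4·((1.08−1)/(1.054−1)−1) = 9.3407
V_final = 19.4 + 9.3407 = 28.7407
°P = 259 − 259/1.054 = 13.2694
cells = 1.06·28.7407·13.2694

404.2562 billion cells


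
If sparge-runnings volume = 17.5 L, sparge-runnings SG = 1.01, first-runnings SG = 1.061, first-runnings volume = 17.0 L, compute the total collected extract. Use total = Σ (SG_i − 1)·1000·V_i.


first = (1.061 − 1)·1000·17.0 = 1037.0000
sparge = (1.01 − 1)·1000·17.5 = 175.0000
total = 1037.0000 + 175.0000

1212.0000 gravity·L


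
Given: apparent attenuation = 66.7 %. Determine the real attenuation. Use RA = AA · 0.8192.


RA = 66.7 · 0.8192

54.6406 %


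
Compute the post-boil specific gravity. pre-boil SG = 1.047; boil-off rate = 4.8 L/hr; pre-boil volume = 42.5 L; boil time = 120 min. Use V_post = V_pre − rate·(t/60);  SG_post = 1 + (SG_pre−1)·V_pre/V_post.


V_post = 42.5 − 4.8·(120/60) = 32.9000
SG_post = 1 + (1.047 − 1)·42.5/32.9000

1.0607


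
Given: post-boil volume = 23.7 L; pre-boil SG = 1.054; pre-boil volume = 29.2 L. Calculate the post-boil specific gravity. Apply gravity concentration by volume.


SG_post = 1 + (SG_pre − 1)·V_pre/V_post
pts_pre = (1.054 − 1)·1000 = 54.0000
pts_post = 54.0000·29.2/23.7 = 66.5316
SG_post = 1 + 66.5316/1000

1.0665


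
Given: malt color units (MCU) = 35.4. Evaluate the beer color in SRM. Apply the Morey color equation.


SRM = 1.4922 · MCU^0.6859
SRM = 1.4922 · 35.4^0.6859

17.2301 SRM


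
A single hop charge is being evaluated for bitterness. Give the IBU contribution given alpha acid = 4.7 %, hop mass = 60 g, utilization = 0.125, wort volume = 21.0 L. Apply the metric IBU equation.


IBU = (α/100)·mass·U·1000 / V
IBU = (4.7/100)·60·0.125·1000 / 21.0

16.7857 IBU


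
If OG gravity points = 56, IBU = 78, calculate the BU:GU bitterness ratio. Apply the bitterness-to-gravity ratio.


BU:GU = IBU / OG_points
BU:GU = 78 / 56

1.3929


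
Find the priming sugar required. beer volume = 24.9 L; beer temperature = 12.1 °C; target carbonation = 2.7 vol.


residual = 14.695·(0.01821 + 0.09011·e^(−0.04·T));  sugar = (target − residual)·4.0·V
residual = 14.695·(0.01821 + 0.09011·e^(−0.04·12.1)) = 1.0837
sugar = (2.7 − 1.0837)·4.0·24.9

160.9838 g


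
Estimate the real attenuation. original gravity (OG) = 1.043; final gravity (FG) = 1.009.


AA = (OG−FG)/(OG−1)·100;  RA = AA·0.8192
AA = (1.043 − 1.009)/(1.043 − 1)·100 = 79.0698
RA = 79.0698·0.8192

64.7740 %


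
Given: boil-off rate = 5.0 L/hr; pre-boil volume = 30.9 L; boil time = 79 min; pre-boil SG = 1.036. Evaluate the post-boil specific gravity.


V_post = V_pre − rate·(t/60);  SG_post = 1 + (SG_pre−1)·V_pre/V_post
V_post = 30.9 − 5.0·(79/60) = 24.3167
SG_post = 1 + (1.036 − 1)·30.9/24.3167

1.0457


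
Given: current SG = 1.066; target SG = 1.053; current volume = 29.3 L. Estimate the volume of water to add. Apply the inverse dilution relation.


V_water = V·((SG_curr − 1)/(SG_target − 1) − 1)
V_water = 29.3·((1.066 − 1)/(1.053 − 1) − 1)

7.1868 L


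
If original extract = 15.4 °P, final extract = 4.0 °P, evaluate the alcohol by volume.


SG = 259/(259 − P);  ABV = (OG − FG)·131.25
OG = 259/(259 − 15.4) = 1.0632
FG = 259/(259 − 4.0) = 1.0157
ABV = (1.0632 − 1.0157)·131.25

6.2386 % ABV


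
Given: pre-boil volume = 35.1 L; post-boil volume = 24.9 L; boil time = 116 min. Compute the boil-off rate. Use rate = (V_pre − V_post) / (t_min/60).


rate = (35.1 − 24.9) / (116/60)

5.2759 L/hr


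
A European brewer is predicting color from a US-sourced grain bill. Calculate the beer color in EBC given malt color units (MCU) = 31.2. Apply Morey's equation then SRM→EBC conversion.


SRM = 1.4922·MCU^0.6859;  EBC = SRM·1.97
SRM = 1.4922·31.2^0.6859 = 15.8004
EBC = 15.8004·1.97

31.1268 EBC


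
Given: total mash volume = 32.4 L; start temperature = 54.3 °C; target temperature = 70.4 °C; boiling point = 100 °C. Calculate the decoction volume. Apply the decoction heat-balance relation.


V_dec = V_total·(T_target − T_start)/(T_boil − T_start)
V_dec = 32.4·(70.4 − 54.3)/(100 − 54.3)

11.4144 L


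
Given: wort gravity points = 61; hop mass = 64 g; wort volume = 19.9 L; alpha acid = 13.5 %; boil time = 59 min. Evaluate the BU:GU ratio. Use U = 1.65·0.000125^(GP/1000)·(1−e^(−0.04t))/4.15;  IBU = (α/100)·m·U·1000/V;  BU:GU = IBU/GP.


U = 1.65·0.000125^(61/1000)·(1−e^(−0.04·59))/4.15 = 0.2081
IBU = (13.5/100)·64·0.2081·1000/19.9 = 90.3514
BU:GU = 90.3514/61

1.4812


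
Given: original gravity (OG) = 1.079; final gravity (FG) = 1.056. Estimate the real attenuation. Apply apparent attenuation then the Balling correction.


AA = (OG−FG)/(OG−1)·100;  RA = AA·0.8192
AA = (1.079 − 1.056)/(1.079 − 1)·100 = 29.1139
RA = 29.1139·0.8192

23.8501 %


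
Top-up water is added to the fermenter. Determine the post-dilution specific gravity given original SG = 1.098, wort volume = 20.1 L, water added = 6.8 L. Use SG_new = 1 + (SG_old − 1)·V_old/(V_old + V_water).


pts = (1.098 − 1)·1000·20.1/(20.1 + 6.8) = 73.2268
SG_new = 1 + 73.2268/1000

1.0732


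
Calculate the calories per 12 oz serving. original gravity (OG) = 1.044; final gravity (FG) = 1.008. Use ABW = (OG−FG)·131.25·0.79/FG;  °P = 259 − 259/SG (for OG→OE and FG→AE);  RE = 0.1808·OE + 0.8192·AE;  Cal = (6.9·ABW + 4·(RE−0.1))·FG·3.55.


ABW = (1.044 − 1.008)·131.25·0.79/1.008 = 3.7031
OE = 259 − 259/1.044 = 10.9157 °P
AE = 259 − 259/1.008 = 2.0556 °P
RE = 0.1808·10.9157 + 0.8192·2.0556 = 3.6575 °P
Cal = (6.9·3.7031 + 4·(3.6575−0.1))·1.008·3.55

142.3539 kcal


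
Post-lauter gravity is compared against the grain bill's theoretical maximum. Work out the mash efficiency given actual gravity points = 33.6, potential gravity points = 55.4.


efficiency = actual / potential × 100
efficiency = 33.6 / 55.4 × 100

60.6498 %


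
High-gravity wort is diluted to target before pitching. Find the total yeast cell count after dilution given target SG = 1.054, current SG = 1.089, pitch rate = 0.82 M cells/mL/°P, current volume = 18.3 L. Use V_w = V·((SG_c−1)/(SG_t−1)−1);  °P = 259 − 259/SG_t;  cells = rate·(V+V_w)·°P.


V_w = 18.3·((1.089−1)/(1.054−1)−1) = 11.8611
V_final = 18.3 + 11.8611 = 30.1611
°P = 259 − 259/1.054 = 13.2694
cells = 0.82·30.1611·13.2694

328.1815 billion cells


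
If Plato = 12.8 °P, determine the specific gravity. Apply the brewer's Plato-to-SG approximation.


SG = 259/(259 − P)
SG = 259/(259 − 12.8)

1.0520


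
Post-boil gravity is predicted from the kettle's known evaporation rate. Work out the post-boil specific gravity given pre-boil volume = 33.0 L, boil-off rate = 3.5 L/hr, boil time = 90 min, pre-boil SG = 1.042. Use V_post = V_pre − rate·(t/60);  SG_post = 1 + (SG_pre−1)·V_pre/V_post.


V_post = 33.0 − 3.5·(90/60) = 27.7500
SG_post = 1 + (1.042 − 1)·33.0/27.7500

1.0499


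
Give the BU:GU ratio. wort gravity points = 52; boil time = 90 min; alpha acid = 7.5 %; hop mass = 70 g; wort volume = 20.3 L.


U = 1.65·0.000125^(GP/1000)·(1−e^(−0.04t))/4.15;  IBU = (α/100)·m·U·1000/V;  BU:GU = IBU/GP
U = 1.65·0.000125^(52/1000)·(1−e^(−0.04·90))/4.15 = 0.2424
IBU = (7.5/100)·70·0.2424·1000/20.3 = 62.6768
BU:GU = 62.6768/52

1.2053


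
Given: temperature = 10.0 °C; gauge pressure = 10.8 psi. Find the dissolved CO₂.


vols = (P + 14.695)·(0.01821 + 0.09011·e^(−0.04·T))
vols = (10.8 + 14.695)·(0.01821 + 0.09011·e^(−0.04·10.0))

2.0042 volumes


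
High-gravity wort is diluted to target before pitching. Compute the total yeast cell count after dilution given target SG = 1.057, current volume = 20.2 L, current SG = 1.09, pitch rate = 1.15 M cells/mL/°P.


V_w = V·((SG_c−1)/(SG_t−1)−1);  °P = 259 − 259/SG_t;  cells = rate·(V+V_w)·°P
V_w = 20.2·((1.09−1)/(1.057−1)−1) = 11.6947
V_final = 20.2 + 11.6947 = 31.8947
°P = 259 − 259/1.057 = 13.9669
cells = 1.15·31.8947·13.9669

512.2907 billion cells


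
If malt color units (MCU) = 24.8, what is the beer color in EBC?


SRM = 1.4922·MCU^0.6859;  EBC = SRM·1.97
SRM = 1.4922·24.8^0.6859 = 13.4984
EBC = 13.4984·1.97

26.5918 EBC


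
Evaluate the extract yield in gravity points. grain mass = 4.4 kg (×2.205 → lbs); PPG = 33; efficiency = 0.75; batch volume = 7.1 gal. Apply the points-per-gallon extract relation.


points = lbs × PPG × eff / vol
lbs = 4.4 × 2.205 = 9.7020
points = 9.7020 × 33 × 0.75 / 7.1

33.8204 points


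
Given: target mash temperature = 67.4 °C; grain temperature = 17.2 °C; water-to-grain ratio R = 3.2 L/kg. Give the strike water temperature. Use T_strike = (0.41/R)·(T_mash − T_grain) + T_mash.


T_strike = (0.41/3.2)·(67.4 − 17.2) + 67.4

73.8319 °C


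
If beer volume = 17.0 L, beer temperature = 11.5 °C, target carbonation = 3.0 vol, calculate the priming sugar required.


residual = 14.695·(0.01821 + 0.09011·e^(−0.04·T));  sugar = (target − residual)·4.0·V
residual = 14.695·(0.01821 + 0.09011·e^(−0.04·11.5)) = 1.1035
sugar = (3.0 − 1.1035)·4.0·17.0

128.9606 g


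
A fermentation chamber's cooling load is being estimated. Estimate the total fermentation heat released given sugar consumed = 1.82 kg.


Q = m_sugar · 590 kJ/kg
Q = 1.82 · 590

1073.8000 kJ


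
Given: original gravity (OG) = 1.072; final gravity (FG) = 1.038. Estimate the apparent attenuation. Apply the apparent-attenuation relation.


AA = (OG − FG)/(OG − 1) · 100
AA = (1.072 − 1.038)/(1.072 − 1) · 100

47.2222 %


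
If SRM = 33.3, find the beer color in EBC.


EBC = SRM · 1.97
EBC = 33.3 · 1.97

65.6010 EBC


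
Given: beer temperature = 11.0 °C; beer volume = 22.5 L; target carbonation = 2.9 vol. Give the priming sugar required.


residual = 14.695·(0.01821 + 0.09011·e^(−0.04·T));  sugar = (target − residual)·4.0·V
residual = 14.695·(0.01821 + 0.09011·e^(−0.04·11.0)) = 1.1204
sugar = (2.9 − 1.1204)·4.0·22.5

160.1633 g


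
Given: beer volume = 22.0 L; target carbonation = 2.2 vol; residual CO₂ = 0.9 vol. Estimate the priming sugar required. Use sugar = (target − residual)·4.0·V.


sugar = (2.2 − 0.9)·4.0·22.0

114.4000 g


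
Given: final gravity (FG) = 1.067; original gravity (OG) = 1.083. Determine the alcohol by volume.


ABV = (OG − FG) · 131.25
ABV = (1.083 − 1.067) · 131.25

2.1000 % ABV


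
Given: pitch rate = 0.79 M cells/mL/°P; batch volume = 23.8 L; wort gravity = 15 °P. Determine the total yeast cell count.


cells (billions) = rate · V_L · °P
cells = 0.79 · 23.8 · 15

282.0300 billion cells


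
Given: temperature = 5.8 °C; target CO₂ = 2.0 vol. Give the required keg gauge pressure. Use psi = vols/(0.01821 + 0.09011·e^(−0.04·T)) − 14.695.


psi = 2.0/(0.01821 + 0.09011·e^(−0.04·5.8)) − 14.695

7.6109 psi


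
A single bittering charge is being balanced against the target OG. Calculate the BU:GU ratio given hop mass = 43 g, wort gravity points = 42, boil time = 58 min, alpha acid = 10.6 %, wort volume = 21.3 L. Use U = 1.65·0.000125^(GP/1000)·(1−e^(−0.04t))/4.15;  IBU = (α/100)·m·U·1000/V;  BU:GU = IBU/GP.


U = 1.65·0.000125^(42/1000)·(1−e^(−0.04·58))/4.15 = 0.2458
IBU = (10.6/100)·43·0.2458·1000/21.3 = 52.5988
BU:GU = 52.5988/42

1.2524


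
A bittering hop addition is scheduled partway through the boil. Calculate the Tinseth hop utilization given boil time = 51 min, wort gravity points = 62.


U = 1.65·0.000125^(GP/1000) · (1 − e^(−0.04·t))/4.15
bigness = 1.65·0.000125^(62/1000) = 0.9451
boil_factor = (1 − e^(−0.04·51))/4.15 = 0.2096
U = 0.9451 · 0.2096

0.1981


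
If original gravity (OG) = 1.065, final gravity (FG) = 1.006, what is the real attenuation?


AA = (OG−FG)/(OG−1)·100;  RA = AA·0.8192
AA = (1.065 − 1.006)/(1.065 − 1)·100 = 90.7692
RA = 90.7692·0.8192

74.3582 %


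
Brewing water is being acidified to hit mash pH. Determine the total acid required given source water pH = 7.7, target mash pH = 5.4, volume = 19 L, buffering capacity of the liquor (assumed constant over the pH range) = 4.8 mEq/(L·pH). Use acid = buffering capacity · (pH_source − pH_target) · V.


acid = 4.8 · (7.7 − 5.4) · 19

209.7600 mEq


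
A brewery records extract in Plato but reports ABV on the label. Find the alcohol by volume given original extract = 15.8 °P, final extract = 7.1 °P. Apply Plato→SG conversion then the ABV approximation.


SG = 259/(259 − P);  ABV = (OG − FG)·131.25
OG = 259/(259 − 15.8) = 1.0650
FG = 259/(259 − 7.1) = 1.0282
ABV = (1.0650 − 1.0282)·131.25

4.8275 % ABV


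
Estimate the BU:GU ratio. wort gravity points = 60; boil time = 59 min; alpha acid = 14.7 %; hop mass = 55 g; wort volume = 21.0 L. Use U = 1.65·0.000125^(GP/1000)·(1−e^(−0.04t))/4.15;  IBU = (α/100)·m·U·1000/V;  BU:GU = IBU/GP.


U = 1.65·0.000125^(60/1000)·(1−e^(−0.04·59))/4.15 = 0.2100
IBU = (14.7/100)·55·0.2100·1000/21.0 = 80.8422
BU:GU = 80.8422/60

1.3474


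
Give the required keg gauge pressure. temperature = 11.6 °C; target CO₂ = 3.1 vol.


psi = vols/(0.01821 + 0.09011·e^(−0.04·T)) − 14.695
psi = 3.1/(0.01821 + 0.09011·e^(−0.04·11.6)) − 14.695

26.7113 psi


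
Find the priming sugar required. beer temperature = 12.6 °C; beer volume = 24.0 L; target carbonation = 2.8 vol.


residual = 14.695·(0.01821 + 0.09011·e^(−0.04·T));  sugar = (target − residual)·4.0·V
residual = 14.695·(0.01821 + 0.09011·e^(−0.04·12.6)) = 1.0675
sugar = (2.8 − 1.0675)·4.0·24.0

166.3164 g


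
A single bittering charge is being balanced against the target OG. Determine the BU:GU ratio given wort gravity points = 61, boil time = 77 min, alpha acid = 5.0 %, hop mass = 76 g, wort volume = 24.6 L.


U = 1.65·0.000125^(GP/1000)·(1−e^(−0.04t))/4.15;  IBU = (α/100)·m·U·1000/V;  BU:GU = IBU/GP
U = 1.65·0.000125^(61/1000)·(1−e^(−0.04·77))/4.15 = 0.2192
IBU = (5.0/100)·76·0.2192·1000/24.6 = 33.8659
BU:GU = 33.8659/61

0.5552


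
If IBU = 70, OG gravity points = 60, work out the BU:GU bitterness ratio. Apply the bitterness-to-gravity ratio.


BU:GU = IBU / OG_points
BU:GU = 70 / 60

1.1667


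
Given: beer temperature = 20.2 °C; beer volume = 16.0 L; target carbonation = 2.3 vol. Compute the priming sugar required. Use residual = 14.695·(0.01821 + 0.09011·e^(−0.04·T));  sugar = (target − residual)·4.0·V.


residual = 14.695·(0.01821 + 0.09011·e^(−0.04·20.2)) = 0.8578
sugar = (2.3 − 0.8578)·4.0·16.0

92.2982 g


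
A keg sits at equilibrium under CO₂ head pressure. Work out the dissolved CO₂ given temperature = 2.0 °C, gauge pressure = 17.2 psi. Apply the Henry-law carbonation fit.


vols = (P + 14.695)·(0.01821 + 0.09011·e^(−0.04·T))
vols = (17.2 + 14.695)·(0.01821 + 0.09011·e^(−0.04·2.0))

3.2339 volumes


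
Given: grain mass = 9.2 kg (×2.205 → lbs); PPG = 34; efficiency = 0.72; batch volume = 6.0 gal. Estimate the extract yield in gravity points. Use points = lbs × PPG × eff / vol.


lbs = 9.2 × 2.205 = 20.2860
points = 20.2860 × 34 × 0.72 / 6.0

82.7669 points


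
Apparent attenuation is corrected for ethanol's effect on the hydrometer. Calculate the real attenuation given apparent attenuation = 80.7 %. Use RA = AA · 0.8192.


RA = 80.7 · 0.8192

66.1094 %


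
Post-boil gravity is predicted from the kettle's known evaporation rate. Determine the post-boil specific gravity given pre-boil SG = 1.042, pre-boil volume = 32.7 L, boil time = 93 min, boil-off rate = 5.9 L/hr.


V_post = V_pre − rate·(t/60);  SG_post = 1 + (SG_pre−1)·V_pre/V_post
V_post = 32.7 − 5.9·(93/60) = 23.5550
SG_post = 1 + (1.042 − 1)·32.7/23.5550

1.0583


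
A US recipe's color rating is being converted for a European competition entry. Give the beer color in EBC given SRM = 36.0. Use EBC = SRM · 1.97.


EBC = 36.0 · 1.97

70.9200 EBC


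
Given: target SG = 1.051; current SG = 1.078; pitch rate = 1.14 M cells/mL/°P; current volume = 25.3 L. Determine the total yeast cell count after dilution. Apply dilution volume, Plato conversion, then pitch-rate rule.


V_w = V·((SG_c−1)/(SG_t−1)−1);  °P = 259 − 259/SG_t;  cells = rate·(V+V_w)·°P
V_w = 25.3·((1.078−1)/(1.051−1)−1) = 13.3941
V_final = 25.3 + 13.3941 = 38.6941
°P = 259 − 259/1.051 = 12.5680
cells = 1.14·38.6941·12.5680

554.3921 billion cells


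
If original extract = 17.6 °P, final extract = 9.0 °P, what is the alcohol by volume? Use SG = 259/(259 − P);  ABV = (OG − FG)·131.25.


OG = 259/(259 − 17.6) = 1.0729
FG = 259/(259 − 9.0) = 1.0360
ABV = (1.0729 − 1.0360)·131.25

4.8442 % ABV


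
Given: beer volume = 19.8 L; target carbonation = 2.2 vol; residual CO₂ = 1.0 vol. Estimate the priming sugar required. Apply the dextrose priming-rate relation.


sugar = (target − residual)·4.0·V
sugar = (2.2 − 1.0)·4.0·19.8

95.0400 g


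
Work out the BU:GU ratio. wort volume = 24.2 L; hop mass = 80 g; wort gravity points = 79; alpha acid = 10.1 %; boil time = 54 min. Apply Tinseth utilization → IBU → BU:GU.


U = 1.65·0.000125^(GP/1000)·(1−e^(−0.04t))/4.15;  IBU = (α/100)·m·U·1000/V;  BU:GU = IBU/GP
U = 1.65·0.000125^(79/1000)·(1−e^(−0.04·54))/4.15 = 0.1729
IBU = (10.1/100)·80·0.1729·1000/24.2 = 57.7393
BU:GU = 57.7393/79

0.7309


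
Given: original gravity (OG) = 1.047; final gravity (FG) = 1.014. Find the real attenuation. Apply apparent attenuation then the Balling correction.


AA = (OG−FG)/(OG−1)·100;  RA = AA·0.8192
AA = (1.047 − 1.014)/(1.047 − 1)·100 = 70.2128
RA = 70.2128·0.8192

57.5183 %


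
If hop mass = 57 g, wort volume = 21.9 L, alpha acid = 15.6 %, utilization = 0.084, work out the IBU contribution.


IBU = (α/100)·mass·U·1000 / V
IBU = (15.6/100)·57·0.084·1000 / 21.9

34.1063 IBU


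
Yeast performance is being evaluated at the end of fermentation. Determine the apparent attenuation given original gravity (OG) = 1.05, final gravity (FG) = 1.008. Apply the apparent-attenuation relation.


AA = (OG − FG)/(OG − 1) · 100
AA = (1.05 − 1.008)/(1.05 − 1) · 100

84.0000 %


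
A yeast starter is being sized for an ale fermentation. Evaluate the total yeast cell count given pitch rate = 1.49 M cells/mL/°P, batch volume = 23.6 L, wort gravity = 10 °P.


cells (billions) = rate · V_L · °P
cells = 1.49 · 23.6 · 10

351.6400 billion cells


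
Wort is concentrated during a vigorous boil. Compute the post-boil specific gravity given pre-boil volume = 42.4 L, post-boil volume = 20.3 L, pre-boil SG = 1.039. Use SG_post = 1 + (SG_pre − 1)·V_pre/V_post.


pts_pre = (1.039 − 1)·1000 = 39.0000
pts_post = 39.0000·42.4/20.3 = 81.4581
SG_post = 1 + 81.4581/1000

1.0815


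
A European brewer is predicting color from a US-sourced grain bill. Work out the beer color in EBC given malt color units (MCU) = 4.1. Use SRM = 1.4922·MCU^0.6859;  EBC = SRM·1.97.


SRM = 1.4922·4.1^0.6859 = 3.9277
EBC = 3.9277·1.97

7.7375 EBC


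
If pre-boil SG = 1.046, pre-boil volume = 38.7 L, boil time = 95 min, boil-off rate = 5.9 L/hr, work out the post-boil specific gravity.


V_post = V_pre − rate·(t/60);  SG_post = 1 + (SG_pre−1)·V_pre/V_post
V_post = 38.7 − 5.9·(95/60) = 29.3583
SG_post = 1 + (1.046 − 1)·38.7/29.3583

1.0606


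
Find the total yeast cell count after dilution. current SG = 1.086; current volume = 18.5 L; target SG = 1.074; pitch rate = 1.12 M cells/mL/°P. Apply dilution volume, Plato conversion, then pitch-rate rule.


V_w = V·((SG_c−1)/(SG_t−1)−1);  °P = 259 − 259/SG_t;  cells = rate·(V+V_w)·°P
V_w = 18.5·((1.086−1)/(1.074−1)−1) = 3.0000
V_final = 18.5 + 3.0000 = 21.5000
°P = 259 − 259/1.074 = 17.8454
cells = 1.12·21.5000·17.8454

429.7181 billion cells


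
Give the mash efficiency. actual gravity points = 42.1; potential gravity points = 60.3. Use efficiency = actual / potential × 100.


efficiency = 42.1 / 60.3 × 100

69.8176 %


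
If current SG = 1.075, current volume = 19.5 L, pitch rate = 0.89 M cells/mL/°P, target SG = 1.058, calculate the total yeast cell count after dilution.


V_w = V·((SG_c−1)/(SG_t−1)−1);  °P = 259 − 259/SG_t;  cells = rate·(V+V_w)·°P
V_w = 19.5·((1.075−1)/(1.058−1)−1) = 5.7155
V_final = 19.5 + 5.7155 = 25.2155
°P = 259 − 259/1.058 = 14.1985
cells = 0.89·25.2155·14.1985

318.6398 billion cells


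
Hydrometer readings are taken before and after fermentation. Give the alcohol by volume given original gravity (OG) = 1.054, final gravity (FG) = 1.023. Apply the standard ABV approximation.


ABV = (OG − FG) · 131.25
ABV = (1.054 − 1.023) · 131.25

4.0688 % ABV


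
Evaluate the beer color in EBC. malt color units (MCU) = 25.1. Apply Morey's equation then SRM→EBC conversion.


SRM = 1.4922·MCU^0.6859;  EBC = SRM·1.97
SRM = 1.4922·25.1^0.6859 = 13.6102
EBC = 13.6102·1.97

26.8120 EBC


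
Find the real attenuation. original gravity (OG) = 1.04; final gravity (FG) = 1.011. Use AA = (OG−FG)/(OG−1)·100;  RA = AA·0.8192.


AA = (1.04 − 1.011)/(1.04 − 1)·100 = 72.5000
RA = 72.5000·0.8192

59.3920 %


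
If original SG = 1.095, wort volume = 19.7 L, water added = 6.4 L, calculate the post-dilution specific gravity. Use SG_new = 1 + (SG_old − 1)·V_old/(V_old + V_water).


pts = (1.095 − 1)·1000·19.7/(19.7 + 6.4) = 71.7050
SG_new = 1 + 71.7050/1000

1.0717


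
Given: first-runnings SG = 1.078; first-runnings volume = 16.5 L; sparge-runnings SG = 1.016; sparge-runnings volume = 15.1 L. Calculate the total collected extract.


total = Σ (SG_i − 1)·1000·V_i
first = (1.078 − 1)·1000·16.5 = 1287.0000
sparge = (1.016 − 1)·1000·15.1 = 241.6000
total = 1287.0000 + 241.6000

1528.6000 gravity·L


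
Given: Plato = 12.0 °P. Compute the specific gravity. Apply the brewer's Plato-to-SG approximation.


SG = 259/(259 − P)
SG = 259/(259 − 12.0)

1.0486


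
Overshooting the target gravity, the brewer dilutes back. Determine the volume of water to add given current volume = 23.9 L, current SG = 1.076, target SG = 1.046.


V_water = V·((SG_curr − 1)/(SG_target − 1) − 1)
V_water = 23.9·((1.076 − 1)/(1.046 − 1) − 1)

15.5870 L


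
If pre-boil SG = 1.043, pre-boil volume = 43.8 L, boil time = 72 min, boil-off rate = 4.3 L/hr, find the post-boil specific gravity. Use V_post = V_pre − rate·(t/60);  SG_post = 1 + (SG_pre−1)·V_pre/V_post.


V_post = 43.8 − 4.3·(72/60) = 38.6400
SG_post = 1 + (1.043 − 1)·43.8/38.6400

1.0487


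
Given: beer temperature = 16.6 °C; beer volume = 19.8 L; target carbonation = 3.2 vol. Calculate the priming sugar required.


residual = 14.695·(0.01821 + 0.09011·e^(−0.04·T));  sugar = (target − residual)·4.0·V
residual = 14.695·(0.01821 + 0.09011·e^(−0.04·16.6)) = 0.9493
sugar = (3.2 − 0.9493)·4.0·19.8

178.2585 g


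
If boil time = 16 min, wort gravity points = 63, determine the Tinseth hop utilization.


U = 1.65·0.000125^(GP/1000) · (1 − e^(−0.04·t))/4.15
bigness = 1.65·0.000125^(63/1000) = 0.9367
boil_factor = (1 − e^(−0.04·16))/4.15 = 0.1139
U = 0.9367 · 0.1139

0.1067


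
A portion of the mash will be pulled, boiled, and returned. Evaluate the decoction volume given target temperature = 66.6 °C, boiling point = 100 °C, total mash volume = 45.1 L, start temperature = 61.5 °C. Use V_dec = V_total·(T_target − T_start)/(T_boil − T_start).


V_dec = 45.1·(66.6 − 61.5)/(100 − 61.5)

5.9743 L


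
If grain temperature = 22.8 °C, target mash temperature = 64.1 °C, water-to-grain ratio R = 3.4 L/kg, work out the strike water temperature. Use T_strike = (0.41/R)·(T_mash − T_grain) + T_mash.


T_strike = (0.41/3.4)·(64.1 − 22.8) + 64.1

69.0803 °C


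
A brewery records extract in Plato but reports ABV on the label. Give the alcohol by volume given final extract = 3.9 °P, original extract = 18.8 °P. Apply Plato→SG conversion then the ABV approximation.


SG = 259/(259 − P);  ABV = (OG − FG)·131.25
OG = 259/(259 − 18.8) = 1.0783
FG = 259/(259 − 3.9) = 1.0153
ABV = (1.0783 − 1.0153)·131.25

8.2661 % ABV


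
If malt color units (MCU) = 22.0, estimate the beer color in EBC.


SRM = 1.4922·MCU^0.6859;  EBC = SRM·1.97
SRM = 1.4922·22.0^0.6859 = 12.4335
EBC = 12.4335·1.97

24.4941 EBC


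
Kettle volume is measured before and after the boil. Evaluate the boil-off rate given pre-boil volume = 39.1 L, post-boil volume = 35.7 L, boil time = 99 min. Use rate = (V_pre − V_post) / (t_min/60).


rate = (39.1 − 35.7) / (99/60)

2.0606 L/hr


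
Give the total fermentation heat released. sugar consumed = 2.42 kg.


Q = m_sugar · 590 kJ/kg
Q = 2.42 · 590

1427.8000 kJ


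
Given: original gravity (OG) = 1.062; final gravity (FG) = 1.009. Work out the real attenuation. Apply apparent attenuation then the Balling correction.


AA = (OG−FG)/(OG−1)·100;  RA = AA·0.8192
AA = (1.062 − 1.009)/(1.062 − 1)·100 = 85.4839
RA = 85.4839·0.8192

70.0284 %


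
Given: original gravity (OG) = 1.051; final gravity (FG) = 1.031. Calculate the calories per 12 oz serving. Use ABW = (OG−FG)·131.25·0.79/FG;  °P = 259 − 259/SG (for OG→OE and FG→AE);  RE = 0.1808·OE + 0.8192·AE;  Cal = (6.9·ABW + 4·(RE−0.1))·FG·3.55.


ABW = (1.051 − 1.031)·131.25·0.79/1.031 = 2.0114
OE = 259 − 259/1.051 = 12.5680 °P
AE = 259 − 259/1.031 = 7.7876 °P
RE = 0.1808·12.5680 + 0.8192·7.7876 = 8.6519 °P
Cal = (6.9·2.0114 + 4·(8.6519−0.1))·1.031·3.55

175.9979 kcal


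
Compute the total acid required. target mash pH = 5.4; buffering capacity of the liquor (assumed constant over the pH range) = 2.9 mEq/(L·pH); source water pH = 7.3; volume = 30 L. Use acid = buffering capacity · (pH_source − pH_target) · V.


acid = 2.9 · (7.3 − 5.4) · 30

165.3000 mEq


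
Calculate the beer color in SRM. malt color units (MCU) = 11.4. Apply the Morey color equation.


SRM = 1.4922 · MCU^0.6859
SRM = 1.4922 · 11.4^0.6859

7.9206 SRM


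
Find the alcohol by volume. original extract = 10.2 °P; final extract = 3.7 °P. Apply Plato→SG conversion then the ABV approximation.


SG = 259/(259 − P);  ABV = (OG − FG)·131.25
OG = 259/(259 − 10.2) = 1.0410
FG = 259/(259 − 3.7) = 1.0145
ABV = (1.0410 − 1.0145)·131.25

3.4787 % ABV


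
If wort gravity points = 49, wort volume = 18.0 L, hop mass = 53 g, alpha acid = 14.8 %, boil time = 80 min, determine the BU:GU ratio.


U = 1.65·0.000125^(GP/1000)·(1−e^(−0.04t))/4.15;  IBU = (α/100)·m·U·1000/V;  BU:GU = IBU/GP
U = 1.65·0.000125^(49/1000)·(1−e^(−0.04·80))/4.15 = 0.2455
IBU = (14.8/100)·53·0.2455·1000/18.0 = 106.9980
BU:GU = 106.9980/49

2.1836


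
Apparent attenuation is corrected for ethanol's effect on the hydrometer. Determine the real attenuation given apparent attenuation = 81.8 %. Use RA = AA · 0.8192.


RA = 81.8 · 0.8192

67.0106 %


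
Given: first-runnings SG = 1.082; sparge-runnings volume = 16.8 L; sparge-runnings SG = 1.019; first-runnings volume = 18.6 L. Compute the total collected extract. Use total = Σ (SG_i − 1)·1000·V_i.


first = (1.082 − 1)·1000·18.6 = 1525.2000
sparge = (1.019 − 1)·1000·16.8 = 319.2000
total = 1525.2000 + 319.2000

1844.4000 gravity·L


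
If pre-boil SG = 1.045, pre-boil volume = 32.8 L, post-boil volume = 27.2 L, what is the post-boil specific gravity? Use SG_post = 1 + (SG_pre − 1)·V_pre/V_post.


pts_pre = (1.045 − 1)·1000 = 45.0000
pts_post = 45.0000·32.8/27.2 = 54.2647
SG_post = 1 + 54.2647/1000

1.0543


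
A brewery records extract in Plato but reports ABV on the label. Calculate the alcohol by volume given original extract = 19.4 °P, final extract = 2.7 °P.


SG = 259/(259 − P);  ABV = (OG − FG)·131.25
OG = 259/(259 − 19.4) = 1.0810
FG = 259/(259 − 2.7) = 1.0105
ABV = (1.0810 − 1.0105)·131.25

9.2444 % ABV


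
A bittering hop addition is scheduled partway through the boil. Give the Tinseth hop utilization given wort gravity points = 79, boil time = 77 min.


U = 1.65·0.000125^(GP/1000) · (1 − e^(−0.04·t))/4.15
bigness = 1.65·0.000125^(79/1000) = 0.8112
boil_factor = (1 − e^(−0.04·77))/4.15 = 0.2299
U = 0.8112 · 0.2299

0.1865


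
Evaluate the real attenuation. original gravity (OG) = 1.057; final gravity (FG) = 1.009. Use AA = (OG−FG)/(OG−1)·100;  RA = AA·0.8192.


AA = (1.057 − 1.009)/(1.057 − 1)·100 = 84.2105
RA = 84.2105·0.8192

68.9853 %


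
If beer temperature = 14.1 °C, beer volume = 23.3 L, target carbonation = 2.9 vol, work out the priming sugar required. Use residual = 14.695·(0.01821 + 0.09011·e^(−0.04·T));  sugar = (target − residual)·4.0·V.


residual = 14.695·(0.01821 + 0.09011·e^(−0.04·14.1)) = 1.0210
sugar = (2.9 − 1.0210)·4.0·23.3

175.1272 g


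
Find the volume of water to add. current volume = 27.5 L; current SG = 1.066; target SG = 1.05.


V_water = V·((SG_curr − 1)/(SG_target − 1) − 1)
V_water = 27.5·((1.066 − 1)/(1.05 − 1) − 1)

8.8000 L


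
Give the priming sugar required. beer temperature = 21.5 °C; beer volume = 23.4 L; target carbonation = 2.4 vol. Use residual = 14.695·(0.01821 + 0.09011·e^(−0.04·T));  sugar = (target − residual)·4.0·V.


residual = 14.695·(0.01821 + 0.09011·e^(−0.04·21.5)) = 0.8279
sugar = (2.4 − 0.8279)·4.0·23.4

147.1455 g


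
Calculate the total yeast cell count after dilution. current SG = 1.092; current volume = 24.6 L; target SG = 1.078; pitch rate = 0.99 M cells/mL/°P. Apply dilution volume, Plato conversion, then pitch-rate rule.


V_w = V·((SG_c−1)/(SG_t−1)−1);  °P = 259 − 259/SG_t;  cells = rate·(V+V_w)·°P
V_w = 24.6·((1.092−1)/(1.078−1)−1) = 4.4154
V_final = 24.6 + 4.4154 = 29.0154
°P = 259 − 259/1.078 = 18.7403
cells = 0.99·29.0154·18.7403

538.3183 billion cells


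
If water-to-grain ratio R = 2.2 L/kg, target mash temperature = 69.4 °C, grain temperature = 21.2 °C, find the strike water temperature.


T_strike = (0.41/R)·(T_mash − T_grain) + T_mash
T_strike = (0.41/2.2)·(69.4 − 21.2) + 69.4

78.3827 °C


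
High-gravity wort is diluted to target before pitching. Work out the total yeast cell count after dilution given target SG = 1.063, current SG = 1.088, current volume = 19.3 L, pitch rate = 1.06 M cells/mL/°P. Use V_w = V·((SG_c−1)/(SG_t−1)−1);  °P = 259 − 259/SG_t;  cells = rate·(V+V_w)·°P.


V_w = 19.3·((1.088−1)/(1.063−1)−1) = 7.6587
V_final = 19.3 + 7.6587 = 26.9587
°P = 259 − 259/1.063 = 15.3500
cells = 1.06·26.9587·15.3500

438.6442 billion cells


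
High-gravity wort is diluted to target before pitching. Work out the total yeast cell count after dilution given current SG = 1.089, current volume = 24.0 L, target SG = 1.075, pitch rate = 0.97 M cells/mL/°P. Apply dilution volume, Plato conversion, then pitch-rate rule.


V_w = V·((SG_c−1)/(SG_t−1)−1);  °P = 259 − 259/SG_t;  cells = rate·(V+V_w)·°P
V_w = 24.0·((1.089−1)/(1.075−1)−1) = 4.4800
V_final = 24.0 + 4.4800 = 28.4800
°P = 259 − 259/1.075 = 18.0698
cells = 0.97·28.4800·18.0698

499.1882 billion cells


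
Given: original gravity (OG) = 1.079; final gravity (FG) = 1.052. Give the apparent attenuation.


AA = (OG − FG)/(OG − 1) · 100
AA = (1.079 − 1.052)/(1.079 − 1) · 100

34.1772 %


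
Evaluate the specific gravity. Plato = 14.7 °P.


SG = 259/(259 − P)
SG = 259/(259 − 14.7)

1.0602


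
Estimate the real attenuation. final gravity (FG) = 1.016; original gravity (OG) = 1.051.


AA = (OG−FG)/(OG−1)·100;  RA = AA·0.8192
AA = (1.051 − 1.016)/(1.051 − 1)·100 = 68.6275
RA = 68.6275·0.8192

56.2196 %


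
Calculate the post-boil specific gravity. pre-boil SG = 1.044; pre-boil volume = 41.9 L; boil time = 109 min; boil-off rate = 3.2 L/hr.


V_post = V_pre − rate·(t/60);  SG_post = 1 + (SG_pre−1)·V_pre/V_post
V_post = 41.9 − 3.2·(109/60) = 36.0867
SG_post = 1 + (1.044 − 1)·41.9/36.0867

1.0511


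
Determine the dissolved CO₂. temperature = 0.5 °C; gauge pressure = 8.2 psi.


vols = (P + 14.695)·(0.01821 + 0.09011·e^(−0.04·T))
vols = (8.2 + 14.695)·(0.01821 + 0.09011·e^(−0.04·0.5))

2.4391 volumes


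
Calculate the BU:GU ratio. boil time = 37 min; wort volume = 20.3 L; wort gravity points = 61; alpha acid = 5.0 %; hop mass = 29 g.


U = 1.65·0.000125^(GP/1000)·(1−e^(−0.04t))/4.15;  IBU = (α/100)·m·U·1000/V;  BU:GU = IBU/GP
U = 1.65·0.000125^(61/1000)·(1−e^(−0.04·37))/4.15 = 0.1775
IBU = (5.0/100)·29·0.1775·1000/20.3 = 12.6777
BU:GU = 12.6777/61

0.2078


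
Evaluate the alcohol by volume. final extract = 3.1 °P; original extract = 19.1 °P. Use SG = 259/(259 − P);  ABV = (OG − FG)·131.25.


OG = 259/(259 − 19.1) = 1.0796
FG = 259/(259 − 3.1) = 1.0121
ABV = (1.0796 − 1.0121)·131.25

8.8597 % ABV


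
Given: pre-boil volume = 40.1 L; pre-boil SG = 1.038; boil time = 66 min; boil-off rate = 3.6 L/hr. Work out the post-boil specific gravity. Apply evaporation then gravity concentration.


V_post = V_pre − rate·(t/60);  SG_post = 1 + (SG_pre−1)·V_pre/V_post
V_post = 40.1 − 3.6·(66/60) = 36.1400
SG_post = 1 + (1.038 − 1)·40.1/36.1400

1.0422


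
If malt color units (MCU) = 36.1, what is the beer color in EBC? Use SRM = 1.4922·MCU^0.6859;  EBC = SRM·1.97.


SRM = 1.4922·36.1^0.6859 = 17.4631
EBC = 17.4631·1.97

34.4023 EBC


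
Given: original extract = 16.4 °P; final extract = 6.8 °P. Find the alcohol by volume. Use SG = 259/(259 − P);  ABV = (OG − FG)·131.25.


OG = 259/(259 − 16.4) = 1.0676
FG = 259/(259 − 6.8) = 1.0270
ABV = (1.0676 − 1.0270)·131.25

5.3338 % ABV


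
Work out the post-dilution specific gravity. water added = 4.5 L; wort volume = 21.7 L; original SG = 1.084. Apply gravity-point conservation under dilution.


SG_new = 1 + (SG_old − 1)·V_old/(V_old + V_water)
pts = (1.084 − 1)·1000·21.7/(21.7 + 4.5) = 69.5725
SG_new = 1 + 69.5725/1000

1.0696


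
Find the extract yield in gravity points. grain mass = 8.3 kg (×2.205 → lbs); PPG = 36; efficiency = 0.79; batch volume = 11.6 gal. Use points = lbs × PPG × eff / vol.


lbs = 8.3 × 2.205 = 18.3015
points = 18.3015 × 36 × 0.79 / 11.6

44.8702 points


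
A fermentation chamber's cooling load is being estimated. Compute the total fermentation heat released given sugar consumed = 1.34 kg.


Q = m_sugar · 590 kJ/kg
Q = 1.34 · 590

790.6000 kJ
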